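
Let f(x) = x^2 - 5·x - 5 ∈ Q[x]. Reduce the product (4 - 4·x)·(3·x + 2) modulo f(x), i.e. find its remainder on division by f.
First multiply in Q[x] without reducing: a · b = -12·x^2 + 4·x + 8. Now divide by f(x) = x^2 - 5·x - 5, eliminating the leading term at each step:
  leading term -12·x^2: subtract (-12)·f(x) = -12·x^2 + 60·x + 60, leaving -56·x - 52
The degree is now < 2, so this is the remainder. Hence a · b ≡ -56·x - 52 in Q[x]/(f).

Final answer: a · b ≡ -56·x - 52 (mod f(x))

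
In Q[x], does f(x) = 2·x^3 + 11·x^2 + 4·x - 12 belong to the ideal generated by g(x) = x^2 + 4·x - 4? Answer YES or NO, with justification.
In Q[x] the ideal (g) consists of all multiples of g, so f ∈ (g) iff g | f, i.e. iff the remainder of f on division by g is 0. Divide f by g (g is monic, so eliminate the leading term of the running remainder at each step):
  leading term 2·x^3: subtract (2·x)·g(x) = 2·x^3 + 8·x^2 - 8·x, leaving 3·x^2 + 12·x - 12
  leading term 3·x^2: subtract (3)·g(x) = 3·x^2 + 12·x - 12, leaving 0
The remainder is 0, so f(x) = g(x) · h(x) with h(x) = 2·x + 3. Hence g | f, i.e. f ∈ (g).

Final answer: YES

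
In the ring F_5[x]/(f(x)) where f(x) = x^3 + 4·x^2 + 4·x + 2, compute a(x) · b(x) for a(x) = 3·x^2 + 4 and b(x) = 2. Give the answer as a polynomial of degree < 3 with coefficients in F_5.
a · b ≡ x^2 + 3 (mod f(x))

Multiply as integer polynomials: a · b = 6·x^2 + 8. Reducing coefficients mod 5: a · b ≡ x^2 + 3. This already has degree < 3, so no reduction by f is needed. Hence a · b ≡ x^2 + 3 in F_5[x]/(f).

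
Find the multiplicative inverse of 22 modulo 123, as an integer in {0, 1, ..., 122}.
22^(−1) ≡ 28 (mod 123)

Apply the extended Euclidean algorithm to (123, 22), tracking rows (r, s, t) with s·123 + t·22 = r. Each division r_prev = q·r_cur + r_new produces the new row as (previous row) − q·(current row):
  row A: (123, 1, 0)   [1·123 + 0·22 = 123]
  row B: (22, 0, 1)   [0·123 + 1·22 = 22]
  123 = 5·22 + 13   → row C = row A − 5·row B = (13, 1, −5)   [check: 1·123 − 5·22 = 13]
  22 = 1·13 + 9   → row D = row B − 1·row C = (9, −1, 6)   [check: −1·123 + 6·22 = 9]
  13 = 1·9 + 4   → row E = row C − 1·row D = (4, 2, −11)   [check: 2·123 − 11·22 = 4]
  9 = 2·4 + 1   → row F = row D − 2·row E = (1, −5, 28)   [check: −5·123 + 28·22 = 1]
  4 = 4·1 + 0   → remainder 0, stop. gcd = 1 (last nonzero row F).
The gcd is 1, so 22 is invertible mod 123. The last nonzero row gives −5·123 + 28·22 = 1, so t = 28. So 22^(−1) ≡ 28 (mod 123). Verify: 22 · 28 = 616 ≡ 1 (mod 123). ✓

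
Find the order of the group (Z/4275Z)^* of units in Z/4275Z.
(Z/4275Z)^* consists of the classes a with gcd(a, 4275) = 1, so its order is φ(4275). φ is multiplicative, with φ(p^e) = p^e − p^(e−1). Factorise 4275 = 3^2 · 5^2 · 19. Then
  φ(4275) = (3^2 − 3^1) · (5^2 − 5^1) · (19 − 1) = 6 · 20 · 18 = 2160.
Thus |(Z/4275Z)^*| = 2160.

Final answer: |(Z/4275Z)^*| = 2160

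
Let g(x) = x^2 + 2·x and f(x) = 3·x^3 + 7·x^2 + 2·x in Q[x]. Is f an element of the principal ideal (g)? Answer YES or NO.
In Q[x] the ideal (g) consists of all multiples of g, so f ∈ (g) iff g | f, i.e. iff the remainder of f on division by g is 0. Divide f by g (g is monic, so eliminate the leading term of the running remainder at each step):
  leading term 3·x^3: subtract (3·x)·g(x) = 3·x^3 + 6·x^2, leaving x^2 + 2·x
  leading term x^2: subtract (1)·g(x) = x^2 + 2·x, leaving 0
The remainder is 0, so f(x) = g(x) · h(x) with h(x) = 3·x + 1. Hence g | f, i.e. f ∈ (g).

Final answer: YES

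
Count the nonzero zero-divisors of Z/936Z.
In Z/936Z each nonzero element is either a unit (gcd with 936 is 1) or a zero-divisor (gcd > 1). The number of units is φ(936): factorise 936 = 2^3 · 3^2 · 13, so φ(936) = (2^3 − 2^2) · (3^2 − 3^1) · (13 − 1) = 4 · 6 · 12 = 288. The nonzero elements number 936 − 1 = 935. Hence the nonzero zero-divisors number 935 − 288 = 647.

Final answer: Z/936Z has 647 nonzero zero-divisors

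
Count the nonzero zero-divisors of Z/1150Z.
In Z/1150Z each nonzero element is either a unit (gcd with 1150 is 1) or a zero-divisor (gcd > 1). The number of units is φ(1150): factorise 1150 = 2 · 5^2 · 23, so φ(1150) = (2 − 1) · (5^2 − 5^1) · (23 − 1) = 1 · 20 · 22 = 440. The nonzero elements number 1150 − 1 = 1149. Hence the nonzero zero-divisors number 1149 − 440 = 709.

Final answer: Z/1150Z has 709 nonzero zero-divisors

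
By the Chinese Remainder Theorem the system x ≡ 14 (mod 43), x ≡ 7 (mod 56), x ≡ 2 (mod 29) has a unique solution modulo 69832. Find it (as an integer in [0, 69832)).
x ≡ 49679 (mod 69832); the representative in [0, 69832) is 49679

The moduli 43, 56, 29 are pairwise coprime, so by the CRT there is a unique solution mod 43·56·29 = 69832.
Solve by successive substitution. Start with x ≡ 14 (mod 43).
  Combine with x ≡ 7 (mod 56): write x = 14 + 43·t and require 14 + 43·t ≡ 7 (mod 56), i.e. 43·t ≡ 7 − 14 ≡ 49 (mod 56). Since 43^(−1) ≡ 43 (mod 56), t ≡ 43·49 ≡ 35 (mod 56). So x ≡ 14 + 43·35 = 1519 (mod 2408).
  Combine with x ≡ 2 (mod 29): write x = 1519 + 2408·t and require 1519 + 2408·t ≡ 2 (mod 29), i.e. 2408·t ≡ 2 − 1519 ≡ 20 (mod 29). Since 2408^(−1) ≡ 1 (mod 29) (2408 ≡ 1 (mod 29)), t ≡ 1·20 ≡ 20 (mod 29). So x ≡ 1519 + 2408·20 = 49679 (mod 69832).
Unique solution in [0, 69832): x = 49679.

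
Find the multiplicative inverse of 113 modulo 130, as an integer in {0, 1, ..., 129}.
Apply the extended Euclidean algorithm to (130, 113), tracking rows (r, s, t) with s·130 + t·113 = r. Each division r_prev = q·r_cur + r_new produces the new row as (previous row) − q·(current row):
  row A: (130, 1, 0)   [1·130 + 0·113 = 130]
  row B: (113, 0, 1)   [0·130 + 1·113 = 113]
  130 = 1·113 + 17   → row C = row A − 1·row B = (17, 1, −1)   [check: 1·130 − 1·113 = 17]
  113 = 6·17 + 11   → row D = row B − 6·row C = (11, −6, 7)   [check: −6·130 + 7·113 = 11]
  17 = 1·11 + 6   → row E = row C − 1·row D = (6, 7, −8)   [check: 7·130 − 8·113 = 6]
  11 = 1·6 + 5   → row F = row D − 1·row E = (5, −13, 15)   [check: −13·130 + 15·113 = 5]
  6 = 1·5 + 1   → row G = row E − 1·row F = (1, 20, −23)   [check: 20·130 − 23·113 = 1]
  5 = 5·1 + 0   → remainder 0, stop. gcd = 1 (last nonzero row G).
The gcd is 1, so 113 is invertible mod 130. The last nonzero row gives 20·130 − 23·113 = 1, so t = −23. So 113^(−1) ≡ −23 ≡ 107 (mod 130). Verify: 113 · 107 = 12091 ≡ 1 (mod 130). ✓

Final answer: 113^(−1) ≡ 107 (mod 130)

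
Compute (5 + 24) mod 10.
Reduce the summands first: 24 ≡ 4 (mod 10), so 5 + 24 ≡ 5 + 4 (mod 10). 5 + 4 = 9; 9 = 0·10 + 9, so (5 + 24) mod 10 = 9.

Final answer: 9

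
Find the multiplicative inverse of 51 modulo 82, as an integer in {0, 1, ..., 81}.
51^(−1) ≡ 37 (mod 82)

Apply the extended Euclidean algorithm to (82, 51), tracking rows (r, s, t) with s·82 + t·51 = r. Each division r_prev = q·r_cur + r_new produces the new row as (previous row) − q·(current row):
  row A: (82, 1, 0)   [1·82 + 0·51 = 82]
  row B: (51, 0, 1)   [0·82 + 1·51 = 51]
  82 = 1·51 + 31   → row C = row A − 1·row B = (31, 1, −1)   [check: 1·82 − 1·51 = 31]
  51 = 1·31 + 20   → row D = row B − 1·row C = (20, −1, 2)   [check: −1·82 + 2·51 = 20]
  31 = 1·20 + 11   → row E = row C − 1·row D = (11, 2, −3)   [check: 2·82 − 3·51 = 11]
  20 = 1·11 + 9   → row F = row D − 1·row E = (9, −3, 5)   [check: −3·82 + 5·51 = 9]
  11 = 1·9 + 2   → row G = row E − 1·row F = (2, 5, −8)   [check: 5·82 − 8·51 = 2]
  9 = 4·2 + 1   → row H = row F − 4·row G = (1, −23, 37)   [check: −23·82 + 37·51 = 1]
  2 = 2·1 + 0   → remainder 0, stop. gcd = 1 (last nonzero row H).
The gcd is 1, so 51 is invertible mod 82. The last nonzero row gives −23·82 + 37·51 = 1, so t = 37. So 51^(−1) ≡ 37 (mod 82). Verify: 51 · 37 = 1887 ≡ 1 (mod 82). ✓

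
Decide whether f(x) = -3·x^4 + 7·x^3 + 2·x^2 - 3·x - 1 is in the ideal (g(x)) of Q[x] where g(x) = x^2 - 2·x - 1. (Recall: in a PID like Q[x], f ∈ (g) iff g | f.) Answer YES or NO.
YES

In Q[x] the ideal (g) consists of all multiples of g, so f ∈ (g) iff g | f, i.e. iff the remainder of f on division by g is 0. Divide f by g (g is monic, so eliminate the leading term of the running remainder at each step):
  leading term -3·x^4: subtract (-3·x^2)·g(x) = -3·x^4 + 6·x^3 + 3·x^2, leaving x^3 - x^2 - 3·x - 1
  leading term x^3: subtract (x)·g(x) = x^3 - 2·x^2 - x, leaving x^2 - 2·x - 1
  leading term x^2: subtract (1)·g(x) = x^2 - 2·x - 1, leaving 0
The remainder is 0, so f(x) = g(x) · h(x) with h(x) = -3·x^2 + x + 1. Hence g | f, i.e. f ∈ (g).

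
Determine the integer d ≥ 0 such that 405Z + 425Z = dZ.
In the PID Z, (a, b) is generated by gcd(a, b). Compute gcd(425, 405) with the extended Euclidean algorithm, tracking rows (r, s, t) with s·425 + t·405 = r:
  row A: (425, 1, 0)   [1·425 + 0·405 = 425]
  row B: (405, 0, 1)   [0·425 + 1·405 = 405]
  425 = 1·405 + 20   → row C = row A − 1·row B = (20, 1, −1)   [check: 1·425 − 1·405 = 20]
  405 = 20·20 + 5   → row D = row B − 20·row C = (5, −20, 21)   [check: −20·425 + 21·405 = 5]
  20 = 4·5 + 0   → remainder 0, stop. gcd = 5 (last nonzero row D).
So gcd(405, 425) = 5, with Bézout identity −20·425 + 21·405 = 5. Containment (⊇): the Bézout identity exhibits 5 as an element of (405, 425), giving (5) ⊆ (405, 425). Containment (⊆): since 5 | 405 and 5 | 425 (405 = 5·81, 425 = 5·85), every Z-linear combination of 405 and 425 is divisible by 5, so (405, 425) ⊆ (5). Therefore (405, 425) = (5), d = 5.

Final answer: (405, 425) = (5); d = 5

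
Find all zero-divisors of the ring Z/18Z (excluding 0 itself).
nonzero zero-divisors of Z/18Z = {2, 3, 4, 6, 8, 9, 10, 12, 14, 15, 16}

An element a ∈ Z/18Z (with a ≠ 0) is a zero-divisor iff gcd(a, 18) > 1 (because a is a unit precisely when gcd(a, n) = 1, and in Z/nZ every nonzero, non-unit element is a zero-divisor). Scan a = 1, ..., 17 and keep those with gcd(a, 18) > 1:
  gcd(2, 18) = 2, gcd(3, 18) = 3, gcd(4, 18) = 2, gcd(6, 18) = 6, gcd(8, 18) = 2, gcd(9, 18) = 9, gcd(10, 18) = 2, gcd(12, 18) = 6, gcd(14, 18) = 2, gcd(15, 18) = 3, gcd(16, 18) = 2.
All other a ∈ {1, ..., 17} have gcd(a, 18) = 1 and are units. So the nonzero zero-divisors are exactly the 11 values of a appearing in this scan.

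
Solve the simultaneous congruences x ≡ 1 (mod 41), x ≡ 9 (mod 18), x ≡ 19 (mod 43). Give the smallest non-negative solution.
The moduli 41, 18, 43 are pairwise coprime, so by the CRT there is a unique solution mod 41·18·43 = 31734.
Solve by successive substitution. Start with x ≡ 1 (mod 41).
  Combine with x ≡ 9 (mod 18): write x = 1 + 41·t and require 1 + 41·t ≡ 9 (mod 18), i.e. 41·t ≡ 9 − 1 ≡ 8 (mod 18). Since 41^(−1) ≡ 11 (mod 18) (41 ≡ 5 (mod 18)), t ≡ 11·8 ≡ 16 (mod 18). So x ≡ 1 + 41·16 = 657 (mod 738).
  Combine with x ≡ 19 (mod 43): write x = 657 + 738·t and require 657 + 738·t ≡ 19 (mod 43), i.e. 738·t ≡ 19 − 657 ≡ 7 (mod 43). Since 738^(−1) ≡ 37 (mod 43) (738 ≡ 7 (mod 43)), t ≡ 37·7 ≡ 1 (mod 43). So x ≡ 657 + 738·1 = 1395 (mod 31734).
Unique solution in [0, 31734): x = 1395.

Final answer: x ≡ 1395 (mod 31734); the representative in [0, 31734) is 1395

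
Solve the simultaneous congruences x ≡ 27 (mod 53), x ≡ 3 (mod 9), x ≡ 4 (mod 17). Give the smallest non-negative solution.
The moduli 53, 9, 17 are pairwise coprime, so by the CRT there is a unique solution mod 53·9·17 = 8109.
Solve by successive substitution. Start with x ≡ 27 (mod 53).
  Combine with x ≡ 3 (mod 9): write x = 27 + 53·t and require 27 + 53·t ≡ 3 (mod 9), i.e. 53·t ≡ 3 − 27 ≡ 3 (mod 9). Since 53^(−1) ≡ 8 (mod 9) (53 ≡ 8 (mod 9)), t ≡ 8·3 ≡ 6 (mod 9). So x ≡ 27 + 53·6 = 345 (mod 477).
  Combine with x ≡ 4 (mod 17): write x = 345 + 477·t and require 345 + 477·t ≡ 4 (mod 17), i.e. 477·t ≡ 4 − 345 ≡ 16 (mod 17). Since 477^(−1) ≡ 1 (mod 17) (477 ≡ 1 (mod 17)), t ≡ 1·16 ≡ 16 (mod 17). So x ≡ 345 + 477·16 = 7977 (mod 8109).
Unique solution in [0, 8109): x = 7977.

Final answer: x ≡ 7977 (mod 8109); the representative in [0, 8109) is 7977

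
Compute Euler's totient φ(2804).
φ is multiplicative, with φ(p^e) = p^e − p^(e−1). Factorise 2804 = 2^2 · 701. Then
  φ(2804) = (2^2 − 2^1) · (701 − 1) = 2 · 700 = 1400.

Final answer: φ(2804) = 1400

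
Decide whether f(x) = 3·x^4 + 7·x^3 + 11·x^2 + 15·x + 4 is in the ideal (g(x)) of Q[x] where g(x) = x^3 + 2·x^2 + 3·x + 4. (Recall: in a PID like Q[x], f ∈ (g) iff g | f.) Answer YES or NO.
In Q[x] the ideal (g) consists of all multiples of g, so f ∈ (g) iff g | f, i.e. iff the remainder of f on division by g is 0. Divide f by g (g is monic, so eliminate the leading term of the running remainder at each step):
  leading term 3·x^4: subtract (3·x)·g(x) = 3·x^4 + 6·x^3 + 9·x^2 + 12·x, leaving x^3 + 2·x^2 + 3·x + 4
  leading term x^3: subtract (1)·g(x) = x^3 + 2·x^2 + 3·x + 4, leaving 0
The remainder is 0, so f(x) = g(x) · h(x) with h(x) = 3·x + 1. Hence g | f, i.e. f ∈ (g).

Final answer: YES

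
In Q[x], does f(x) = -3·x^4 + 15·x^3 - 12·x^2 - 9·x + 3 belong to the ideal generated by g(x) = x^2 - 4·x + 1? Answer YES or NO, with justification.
YES

In Q[x] the ideal (g) consists of all multiples of g, so f ∈ (g) iff g | f, i.e. iff the remainder of f on division by g is 0. Divide f by g (g is monic, so eliminate the leading term of the running remainder at each step):
  leading term -3·x^4: subtract (-3·x^2)·g(x) = -3·x^4 + 12·x^3 - 3·x^2, leaving 3·x^3 - 9·x^2 - 9·x + 3
  leading term 3·x^3: subtract (3·x)·g(x) = 3·x^3 - 12·x^2 + 3·x, leaving 3·x^2 - 12·x + 3
  leading term 3·x^2: subtract (3)·g(x) = 3·x^2 - 12·x + 3, leaving 0
The remainder is 0, so f(x) = g(x) · h(x) with h(x) = -3·x^2 + 3·x + 3. Hence g | f, i.e. f ∈ (g).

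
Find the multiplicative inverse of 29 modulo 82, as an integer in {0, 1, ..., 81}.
29^(−1) ≡ 17 (mod 82)

Apply the extended Euclidean algorithm to (82, 29), tracking rows (r, s, t) with s·82 + t·29 = r. Each division r_prev = q·r_cur + r_new produces the new row as (previous row) − q·(current row):
  row A: (82, 1, 0)   [1·82 + 0·29 = 82]
  row B: (29, 0, 1)   [0·82 + 1·29 = 29]
  82 = 2·29 + 24   → row C = row A − 2·row B = (24, 1, −2)   [check: 1·82 − 2·29 = 24]
  29 = 1·24 + 5   → row D = row B − 1·row C = (5, −1, 3)   [check: −1·82 + 3·29 = 5]
  24 = 4·5 + 4   → row E = row C − 4·row D = (4, 5, −14)   [check: 5·82 − 14·29 = 4]
  5 = 1·4 + 1   → row F = row D − 1·row E = (1, −6, 17)   [check: −6·82 + 17·29 = 1]
  4 = 4·1 + 0   → remainder 0, stop. gcd = 1 (last nonzero row F).
The gcd is 1, so 29 is invertible mod 82. The last nonzero row gives −6·82 + 17·29 = 1, so t = 17. So 29^(−1) ≡ 17 (mod 82). Verify: 29 · 17 = 493 ≡ 1 (mod 82). ✓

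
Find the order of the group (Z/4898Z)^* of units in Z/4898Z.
|(Z/4898Z)^*| = 2340

(Z/4898Z)^* consists of the classes a with gcd(a, 4898) = 1, so its order is φ(4898). φ is multiplicative, with φ(p^e) = p^e − p^(e−1). Factorise 4898 = 2 · 31 · 79. Then
  φ(4898) = (2 − 1) · (31 − 1) · (79 − 1) = 1 · 30 · 78 = 2340.
Thus |(Z/4898Z)^*| = 2340.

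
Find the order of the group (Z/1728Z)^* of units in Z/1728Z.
(Z/1728Z)^* consists of the classes a with gcd(a, 1728) = 1, so its order is φ(1728). φ is multiplicative, with φ(p^e) = p^e − p^(e−1). Factorise 1728 = 2^6 · 3^3. Then
  φ(1728) = (2^6 − 2^5) · (3^3 − 3^2) = 32 · 18 = 576.
Thus |(Z/1728Z)^*| = 576.

Final answer: |(Z/1728Z)^*| = 576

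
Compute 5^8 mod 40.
Use repeated squaring. Binary(8) = 1000. Walk through the bits of the exponent 8 left-to-right: at each bit after the leading one, square the running value, then multiply by 5 if the bit is 1 (always reducing mod 40):
  bit 1 = 1 (leading): start with 5.
  bit 2 = 0: square 5^2 = 25 (mod 40).
  bit 3 = 0: square 25^2 = 625 ≡ 25 (mod 40).
  bit 4 = 0: square 25^2 = 625 ≡ 25 (mod 40).
Final value: 5^8 ≡ 25 (mod 40).

Final answer: 25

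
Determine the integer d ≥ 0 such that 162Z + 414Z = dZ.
In the PID Z, (a, b) is generated by gcd(a, b). Compute gcd(414, 162) with the extended Euclidean algorithm, tracking rows (r, s, t) with s·414 + t·162 = r:
  row A: (414, 1, 0)   [1·414 + 0·162 = 414]
  row B: (162, 0, 1)   [0·414 + 1·162 = 162]
  414 = 2·162 + 90   → row C = row A − 2·row B = (90, 1, −2)   [check: 1·414 − 2·162 = 90]
  162 = 1·90 + 72   → row D = row B − 1·row C = (72, −1, 3)   [check: −1·414 + 3·162 = 72]
  90 = 1·72 + 18   → row E = row C − 1·row D = (18, 2, −5)   [check: 2·414 − 5·162 = 18]
  72 = 4·18 + 0   → remainder 0, stop. gcd = 18 (last nonzero row E).
So gcd(162, 414) = 18, with Bézout identity 2·414 − 5·162 = 18. Containment (⊇): the Bézout identity exhibits 18 as an element of (162, 414), giving (18) ⊆ (162, 414). Containment (⊆): since 18 | 162 and 18 | 414 (162 = 18·9, 414 = 18·23), every Z-linear combination of 162 and 414 is divisible by 18, so (162, 414) ⊆ (18). Therefore (162, 414) = (18), d = 18.

Final answer: (162, 414) = (18); d = 18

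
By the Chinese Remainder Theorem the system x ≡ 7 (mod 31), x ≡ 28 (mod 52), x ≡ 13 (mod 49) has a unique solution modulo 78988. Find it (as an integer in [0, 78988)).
x ≡ 35440 (mod 78988); the representative in [0, 78988) is 35440

The moduli 31, 52, 49 are pairwise coprime, so by the CRT there is a unique solution mod 31·52·49 = 78988.
Solve by successive substitution. Start with x ≡ 7 (mod 31).
  Combine with x ≡ 28 (mod 52): write x = 7 + 31·t and require 7 + 31·t ≡ 28 (mod 52), i.e. 31·t ≡ 28 − 7 ≡ 21 (mod 52). Since 31^(−1) ≡ 47 (mod 52), t ≡ 47·21 ≡ 51 (mod 52). So x ≡ 7 + 31·51 = 1588 (mod 1612).
  Combine with x ≡ 13 (mod 49): write x = 1588 + 1612·t and require 1588 + 1612·t ≡ 13 (mod 49), i.e. 1612·t ≡ 13 − 1588 ≡ 42 (mod 49). Since 1612^(−1) ≡ 39 (mod 49) (1612 ≡ 44 (mod 49)), t ≡ 39·42 ≡ 21 (mod 49). So x ≡ 1588 + 1612·21 = 35440 (mod 78988).
Unique solution in [0, 78988): x = 35440.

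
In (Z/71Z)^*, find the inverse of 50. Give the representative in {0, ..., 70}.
50^(−1) ≡ 27 (mod 71)

Apply the extended Euclidean algorithm to (71, 50), tracking rows (r, s, t) with s·71 + t·50 = r. Each division r_prev = q·r_cur + r_new produces the new row as (previous row) − q·(current row):
  row A: (71, 1, 0)   [1·71 + 0·50 = 71]
  row B: (50, 0, 1)   [0·71 + 1·50 = 50]
  71 = 1·50 + 21   → row C = row A − 1·row B = (21, 1, −1)   [check: 1·71 − 1·50 = 21]
  50 = 2·21 + 8   → row D = row B − 2·row C = (8, −2, 3)   [check: −2·71 + 3·50 = 8]
  21 = 2·8 + 5   → row E = row C − 2·row D = (5, 5, −7)   [check: 5·71 − 7·50 = 5]
  8 = 1·5 + 3   → row F = row D − 1·row E = (3, −7, 10)   [check: −7·71 + 10·50 = 3]
  5 = 1·3 + 2   → row G = row E − 1·row F = (2, 12, −17)   [check: 12·71 − 17·50 = 2]
  3 = 1·2 + 1   → row H = row F − 1·row G = (1, −19, 27)   [check: −19·71 + 27·50 = 1]
  2 = 2·1 + 0   → remainder 0, stop. gcd = 1 (last nonzero row H).
The gcd is 1, so 50 is invertible mod 71. The last nonzero row gives −19·71 + 27·50 = 1, so t = 27. So 50^(−1) ≡ 27 (mod 71). Verify: 50 · 27 = 1350 ≡ 1 (mod 71). ✓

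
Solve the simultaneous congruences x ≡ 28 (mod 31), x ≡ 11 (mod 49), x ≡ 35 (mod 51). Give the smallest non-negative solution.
x ≡ 21914 (mod 77469); the representative in [0, 77469) is 21914

The moduli 31, 49, 51 are pairwise coprime, so by the CRT there is a unique solution mod 31·49·51 = 77469.
Solve by successive substitution. Start with x ≡ 28 (mod 31).
  Combine with x ≡ 11 (mod 49): write x = 28 + 31·t and require 28 + 31·t ≡ 11 (mod 49), i.e. 31·t ≡ 11 − 28 ≡ 32 (mod 49). Since 31^(−1) ≡ 19 (mod 49), t ≡ 19·32 ≡ 20 (mod 49). So x ≡ 28 + 31·20 = 648 (mod 1519).
  Combine with x ≡ 35 (mod 51): write x = 648 + 1519·t and require 648 + 1519·t ≡ 35 (mod 51), i.e. 1519·t ≡ 35 − 648 ≡ 50 (mod 51). Since 1519^(−1) ≡ 37 (mod 51) (1519 ≡ 40 (mod 51)), t ≡ 37·50 ≡ 14 (mod 51). So x ≡ 648 + 1519·14 = 21914 (mod 77469).
Unique solution in [0, 77469): x = 21914.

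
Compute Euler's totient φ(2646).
φ is multiplicative, with φ(p^e) = p^e − p^(e−1). Factorise 2646 = 2 · 3^3 · 7^2. Then
  φ(2646) = (2 − 1) · (3^3 − 3^2) · (7^2 − 7^1) = 1 · 18 · 42 = 756.

Final answer: φ(2646) = 756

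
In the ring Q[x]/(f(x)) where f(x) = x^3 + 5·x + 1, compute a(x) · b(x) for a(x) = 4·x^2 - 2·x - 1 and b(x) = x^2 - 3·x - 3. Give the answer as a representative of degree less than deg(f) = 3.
a · b ≡ -27·x^2 + 75·x + 17 (mod f(x))

First multiply in Q[x] without reducing: a · b = 4·x^4 - 14·x^3 - 7·x^2 + 9·x + 3. Now divide by f(x) = x^3 + 5·x + 1, eliminating the leading term at each step:
  leading term 4·x^4: subtract (4·x)·f(x) = 4·x^4 + 20·x^2 + 4·x, leaving -14·x^3 - 27·x^2 + 5·x + 3
  leading term -14·x^3: subtract (-14)·f(x) = -14·x^3 - 70·x - 14, leaving -27·x^2 + 75·x + 17
The degree is now < 3, so this is the remainder. Hence a · b ≡ -27·x^2 + 75·x + 17 in Q[x]/(f).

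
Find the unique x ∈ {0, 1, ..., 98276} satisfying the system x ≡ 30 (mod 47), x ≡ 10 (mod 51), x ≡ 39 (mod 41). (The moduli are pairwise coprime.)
The moduli 47, 51, 41 are pairwise coprime, so by the CRT there is a unique solution mod 47·51·41 = 98277.
Solve by successive substitution. Start with x ≡ 30 (mod 47).
  Combine with x ≡ 10 (mod 51): write x = 30 + 47·t and require 30 + 47·t ≡ 10 (mod 51), i.e. 47·t ≡ 10 − 30 ≡ 31 (mod 51). Since 47^(−1) ≡ 38 (mod 51), t ≡ 38·31 ≡ 5 (mod 51). So x ≡ 30 + 47·5 = 265 (mod 2397).
  Combine with x ≡ 39 (mod 41): write x = 265 + 2397·t and require 265 + 2397·t ≡ 39 (mod 41), i.e. 2397·t ≡ 39 − 265 ≡ 20 (mod 41). Since 2397^(−1) ≡ 13 (mod 41) (2397 ≡ 19 (mod 41)), t ≡ 13·20 ≡ 14 (mod 41). So x ≡ 265 + 2397·14 = 33823 (mod 98277).
Unique solution in [0, 98277): x = 33823.

Final answer: x ≡ 33823 (mod 98277); the representative in [0, 98277) is 33823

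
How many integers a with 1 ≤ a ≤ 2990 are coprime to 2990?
The number of a ∈ {1, ..., 2990} with gcd(a, 2990) = 1 is by definition Euler's totient φ(2990). φ is multiplicative, with φ(p^e) = p^e − p^(e−1). Factorise 2990 = 2 · 5 · 13 · 23. Then
  φ(2990) = (2 − 1) · (5 − 1) · (13 − 1) · (23 − 1) = 1 · 4 · 12 · 22 = 1056.
So there are 1056 such integers.

Final answer: 1056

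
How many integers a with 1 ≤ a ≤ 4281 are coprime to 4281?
The number of a ∈ {1, ..., 4281} with gcd(a, 4281) = 1 is by definition Euler's totient φ(4281). φ is multiplicative, with φ(p^e) = p^e − p^(e−1). Factorise 4281 = 3 · 1427. Then
  φ(4281) = (3 − 1) · (1427 − 1) = 2 · 1426 = 2852.
So there are 2852 such integers.

Final answer: 2852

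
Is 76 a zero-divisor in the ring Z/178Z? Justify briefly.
YES

gcd(76, 178) = 2 > 1, so 76 is not a unit in Z/178Z. In Z/nZ every nonzero non-unit is a zero-divisor: explicitly, take b = 178/gcd = 89 ≠ 0 (mod 178); then 76·89 = 6764 = 38·178, i.e. 76·89 ≡ 0 (mod 178). So 76 is a zero-divisor.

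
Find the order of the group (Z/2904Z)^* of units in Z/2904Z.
(Z/2904Z)^* consists of the classes a with gcd(a, 2904) = 1, so its order is φ(2904). φ is multiplicative, with φ(p^e) = p^e − p^(e−1). Factorise 2904 = 2^3 · 3 · 11^2. Then
  φ(2904) = (2^3 − 2^2) · (3 − 1) · (11^2 − 11^1) = 4 · 2 · 110 = 880.
Thus |(Z/2904Z)^*| = 880.

Final answer: |(Z/2904Z)^*| = 880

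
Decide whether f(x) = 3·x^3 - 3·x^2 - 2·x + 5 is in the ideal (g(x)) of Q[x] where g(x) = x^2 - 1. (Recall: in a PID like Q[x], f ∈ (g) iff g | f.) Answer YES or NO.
NO

In Q[x] the ideal (g) consists of all multiples of g, so f ∈ (g) iff g | f, i.e. iff the remainder of f on division by g is 0. Divide f by g (g is monic, so eliminate the leading term of the running remainder at each step):
  leading term 3·x^3: subtract (3·x)·g(x) = 3·x^3 - 3·x, leaving -3·x^2 + x + 5
  leading term -3·x^2: subtract (-3)·g(x) = 3 - 3·x^2, leaving x + 2
The remainder r(x) = x + 2 ≠ 0 (and deg r < deg g), so g ∤ f, i.e. f ∉ (g).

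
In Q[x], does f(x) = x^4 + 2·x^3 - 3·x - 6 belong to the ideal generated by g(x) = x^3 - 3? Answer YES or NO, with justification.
In Q[x] the ideal (g) consists of all multiples of g, so f ∈ (g) iff g | f, i.e. iff the remainder of f on division by g is 0. Divide f by g (g is monic, so eliminate the leading term of the running remainder at each step):
  leading term x^4: subtract (x)·g(x) = x^4 - 3·x, leaving 2·x^3 - 6
  leading term 2·x^3: subtract (2)·g(x) = 2·x^3 - 6, leaving 0
The remainder is 0, so f(x) = g(x) · h(x) with h(x) = x + 2. Hence g | f, i.e. f ∈ (g).

Final answer: YES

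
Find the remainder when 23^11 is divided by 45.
Use repeated squaring. Binary(11) = 1011. Walk through the bits of the exponent 11 left-to-right: at each bit after the leading one, square the running value, then multiply by 23 if the bit is 1 (always reducing mod 45):
  bit 1 = 1 (leading): start with 23.
  bit 2 = 0: square 23^2 = 529 ≡ 34 (mod 45).
  bit 3 = 1: square 34^2 = 1156 ≡ 31; bit is 1, so multiply 31·23 = 713 ≡ 38 (mod 45).
  bit 4 = 1: square 38^2 = 1444 ≡ 4; bit is 1, so multiply 4·23 = 92 ≡ 2 (mod 45).
Final value: 23^11 ≡ 2 (mod 45).

Final answer: 2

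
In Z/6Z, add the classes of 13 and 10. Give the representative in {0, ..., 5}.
5

Reduce the summands first: 13 ≡ 1, 10 ≡ 4 (mod 6), so 13 + 10 ≡ 1 + 4 (mod 6). 1 + 4 = 5; 5 = 0·6 + 5, so (13 + 10) mod 6 = 5.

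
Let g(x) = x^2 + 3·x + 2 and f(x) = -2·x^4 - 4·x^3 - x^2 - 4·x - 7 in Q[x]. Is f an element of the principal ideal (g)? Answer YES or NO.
In Q[x] the ideal (g) consists of all multiples of g, so f ∈ (g) iff g | f, i.e. iff the remainder of f on division by g is 0. Divide f by g (g is monic, so eliminate the leading term of the running remainder at each step):
  leading term -2·x^4: subtract (-2·x^2)·g(x) = -2·x^4 - 6·x^3 - 4·x^2, leaving 2·x^3 + 3·x^2 - 4·x - 7
  leading term 2·x^3: subtract (2·x)·g(x) = 2·x^3 + 6·x^2 + 4·x, leaving -3·x^2 - 8·x - 7
  leading term -3·x^2: subtract (-3)·g(x) = -3·x^2 - 9·x - 6, leaving x - 1
The remainder r(x) = x - 1 ≠ 0 (and deg r < deg g), so g ∤ f, i.e. f ∉ (g).

Final answer: NO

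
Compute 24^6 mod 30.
6

Use repeated squaring. Binary(6) = 110. Walk through the bits of the exponent 6 left-to-right: at each bit after the leading one, square the running value, then multiply by 24 if the bit is 1 (always reducing mod 30):
  bit 1 = 1 (leading): start with 24.
  bit 2 = 1: square 24^2 = 576 ≡ 6; bit is 1, so multiply 6·24 = 144 ≡ 24 (mod 30).
  bit 3 = 0: square 24^2 = 576 ≡ 6 (mod 30).
Final value: 24^6 ≡ 6 (mod 30).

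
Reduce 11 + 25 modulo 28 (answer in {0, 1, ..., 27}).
Both summands are already reduced mod 28. 11 + 25 = 36; 36 = 1·28 + 8, so (11 + 25) mod 28 = 8.

Final answer: 8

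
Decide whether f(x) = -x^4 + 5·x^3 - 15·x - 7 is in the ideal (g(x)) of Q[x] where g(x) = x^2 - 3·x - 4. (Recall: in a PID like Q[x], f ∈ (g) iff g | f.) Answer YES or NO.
In Q[x] the ideal (g) consists of all multiples of g, so f ∈ (g) iff g | f, i.e. iff the remainder of f on division by g is 0. Divide f by g (g is monic, so eliminate the leading term of the running remainder at each step):
  leading term -x^4: subtract (-x^2)·g(x) = -x^4 + 3·x^3 + 4·x^2, leaving 2·x^3 - 4·x^2 - 15·x - 7
  leading term 2·x^3: subtract (2·x)·g(x) = 2·x^3 - 6·x^2 - 8·x, leaving 2·x^2 - 7·x - 7
  leading term 2·x^2: subtract (2)·g(x) = 2·x^2 - 6·x - 8, leaving 1 - x
The remainder r(x) = 1 - x ≠ 0 (and deg r < deg g), so g ∤ f, i.e. f ∉ (g).

Final answer: NO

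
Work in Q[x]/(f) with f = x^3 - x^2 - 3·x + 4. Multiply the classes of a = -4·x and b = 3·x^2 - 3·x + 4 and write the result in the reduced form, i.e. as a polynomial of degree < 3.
a · b ≡ 48 - 52·x (mod f(x))

First multiply in Q[x] without reducing: a · b = -12·x^3 + 12·x^2 - 16·x. Now divide by f(x) = x^3 - x^2 - 3·x + 4, eliminating the leading term at each step:
  leading term -12·x^3: subtract (-12)·f(x) = -12·x^3 + 12·x^2 + 36·x - 48, leaving 48 - 52·x
The degree is now < 3, so this is the remainder. Hence a · b ≡ 48 - 52·x in Q[x]/(f).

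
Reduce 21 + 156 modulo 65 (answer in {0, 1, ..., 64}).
47

Reduce the summands first: 156 ≡ 26 (mod 65), so 21 + 156 ≡ 21 + 26 (mod 65). 21 + 26 = 47; 47 = 0·65 + 47, so (21 + 156) mod 65 = 47.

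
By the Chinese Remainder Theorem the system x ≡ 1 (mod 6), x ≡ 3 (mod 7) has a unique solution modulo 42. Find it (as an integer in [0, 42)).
x ≡ 31 (mod 42); the representative in [0, 42) is 31

The moduli 6, 7 are pairwise coprime, so by the CRT there is a unique solution mod 6·7 = 42.
Solve by successive substitution. Start with x ≡ 1 (mod 6).
  Combine with x ≡ 3 (mod 7): write x = 1 + 6·t and require 1 + 6·t ≡ 3 (mod 7), i.e. 6·t ≡ 3 − 1 ≡ 2 (mod 7). Since 6^(−1) ≡ 6 (mod 7), t ≡ 6·2 ≡ 5 (mod 7). So x ≡ 1 + 6·5 = 31 (mod 42).
Unique solution in [0, 42): x = 31.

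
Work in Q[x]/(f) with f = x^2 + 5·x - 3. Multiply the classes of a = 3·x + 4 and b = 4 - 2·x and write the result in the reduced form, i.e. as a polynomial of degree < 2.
a · b ≡ 34·x - 2 (mod f(x))

First multiply in Q[x] without reducing: a · b = -6·x^2 + 4·x + 16. Now divide by f(x) = x^2 + 5·x - 3, eliminating the leading term at each step:
  leading term -6·x^2: subtract (-6)·f(x) = -6·x^2 - 30·x + 18, leaving 34·x - 2
The degree is now < 2, so this is the remainder. Hence a · b ≡ 34·x - 2 in Q[x]/(f).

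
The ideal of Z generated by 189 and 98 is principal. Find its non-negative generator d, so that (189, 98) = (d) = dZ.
In the PID Z, (a, b) is generated by gcd(a, b). Compute gcd(189, 98) with the extended Euclidean algorithm, tracking rows (r, s, t) with s·189 + t·98 = r:
  row A: (189, 1, 0)   [1·189 + 0·98 = 189]
  row B: (98, 0, 1)   [0·189 + 1·98 = 98]
  189 = 1·98 + 91   → row C = row A − 1·row B = (91, 1, −1)   [check: 1·189 − 1·98 = 91]
  98 = 1·91 + 7   → row D = row B − 1·row C = (7, −1, 2)   [check: −1·189 + 2·98 = 7]
  91 = 13·7 + 0   → remainder 0, stop. gcd = 7 (last nonzero row D).
So gcd(189, 98) = 7, with Bézout identity −1·189 + 2·98 = 7. Containment (⊇): the Bézout identity exhibits 7 as an element of (189, 98), giving (7) ⊆ (189, 98). Containment (⊆): since 7 | 189 and 7 | 98 (189 = 7·27, 98 = 7·14), every Z-linear combination of 189 and 98 is divisible by 7, so (189, 98) ⊆ (7). Therefore (189, 98) = (7), d = 7.

Final answer: (189, 98) = (7); d = 7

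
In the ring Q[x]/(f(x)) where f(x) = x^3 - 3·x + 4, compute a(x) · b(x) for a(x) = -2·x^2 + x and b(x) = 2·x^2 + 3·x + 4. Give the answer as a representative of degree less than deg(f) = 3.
a · b ≡ -17·x^2 + 8·x + 16 (mod f(x))

First multiply in Q[x] without reducing: a · b = -4·x^4 - 4·x^3 - 5·x^2 + 4·x. Now divide by f(x) = x^3 - 3·x + 4, eliminating the leading term at each step:
  leading term -4·x^4: subtract (-4·x)·f(x) = -4·x^4 + 12·x^2 - 16·x, leaving -4·x^3 - 17·x^2 + 20·x
  leading term -4·x^3: subtract (-4)·f(x) = -4·x^3 + 12·x - 16, leaving -17·x^2 + 8·x + 16
The degree is now < 3, so this is the remainder. Hence a · b ≡ -17·x^2 + 8·x + 16 in Q[x]/(f).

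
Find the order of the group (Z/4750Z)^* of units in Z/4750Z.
(Z/4750Z)^* consists of the classes a with gcd(a, 4750) = 1, so its order is φ(4750). φ is multiplicative, with φ(p^e) = p^e − p^(e−1). Factorise 4750 = 2 · 5^3 · 19. Then
  φ(4750) = (2 − 1) · (5^3 − 5^2) · (19 − 1) = 1 · 100 · 18 = 1800.
Thus |(Z/4750Z)^*| = 1800.

Final answer: |(Z/4750Z)^*| = 1800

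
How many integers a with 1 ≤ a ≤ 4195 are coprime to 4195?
3352

The number of a ∈ {1, ..., 4195} with gcd(a, 4195) = 1 is by definition Euler's totient φ(4195). φ is multiplicative, with φ(p^e) = p^e − p^(e−1). Factorise 4195 = 5 · 839. Then
  φ(4195) = (5 − 1) · (839 − 1) = 4 · 838 = 3352.
So there are 3352 such integers.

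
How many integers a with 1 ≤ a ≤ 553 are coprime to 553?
The number of a ∈ {1, ..., 553} with gcd(a, 553) = 1 is by definition Euler's totient φ(553). φ is multiplicative, with φ(p^e) = p^e − p^(e−1). Factorise 553 = 7 · 79. Then
  φ(553) = (7 − 1) · (79 − 1) = 6 · 78 = 468.
So there are 468 such integers.

Final answer: 468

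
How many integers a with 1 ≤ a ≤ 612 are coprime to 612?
192

The number of a ∈ {1, ..., 612} with gcd(a, 612) = 1 is by definition Euler's totient φ(612). φ is multiplicative, with φ(p^e) = p^e − p^(e−1). Factorise 612 = 2^2 · 3^2 · 17. Then
  φ(612) = (2^2 − 2^1) · (3^2 − 3^1) · (17 − 1) = 2 · 6 · 16 = 192.
So there are 192 such integers.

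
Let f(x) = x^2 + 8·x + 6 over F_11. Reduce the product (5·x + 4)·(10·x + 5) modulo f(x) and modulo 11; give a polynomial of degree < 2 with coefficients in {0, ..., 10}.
a · b ≡ 6·x + 6 (mod f(x))

Multiply as integer polynomials: a · b = 50·x^2 + 65·x + 20. Reducing coefficients mod 11: a · b ≡ 6·x^2 + 10·x + 9. Now divide by f(x) = x^2 + 8·x + 6 in F_11[x], eliminating the leading term at each step:
  leading term 6·x^2: subtract (6)·f(x) = 6·x^2 + 4·x + 3, leaving 6·x + 6 (coefficients mod 11)
The degree is now < 2, so this is the remainder. Hence a · b ≡ 6·x + 6 in F_11[x]/(f).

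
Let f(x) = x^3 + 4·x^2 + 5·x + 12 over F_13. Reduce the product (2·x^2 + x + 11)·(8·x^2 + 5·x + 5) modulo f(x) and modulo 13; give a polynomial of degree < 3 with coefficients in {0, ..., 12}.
Multiply as integer polynomials: a · b = 16·x^4 + 18·x^3 + 103·x^2 + 60·x + 55. Reducing coefficients mod 13: a · b ≡ 3·x^4 + 5·x^3 + 12·x^2 + 8·x + 3. Now divide by f(x) = x^3 + 4·x^2 + 5·x + 12 in F_13[x], eliminating the leading term at each step:
  leading term 3·x^4: subtract (3·x)·f(x) = 3·x^4 + 12·x^3 + 2·x^2 + 10·x, leaving 6·x^3 + 10·x^2 + 11·x + 3 (coefficients mod 13)
  leading term 6·x^3: subtract (6)·f(x) = 6·x^3 + 11·x^2 + 4·x + 7, leaving 12·x^2 + 7·x + 9 (coefficients mod 13)
The degree is now < 3, so this is the remainder. Hence a · b ≡ 12·x^2 + 7·x + 9 in F_13[x]/(f).

Final answer: a · b ≡ 12·x^2 + 7·x + 9 (mod f(x))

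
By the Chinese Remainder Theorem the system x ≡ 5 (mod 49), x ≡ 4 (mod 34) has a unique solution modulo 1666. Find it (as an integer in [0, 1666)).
The moduli 49, 34 are pairwise coprime, so by the CRT there is a unique solution mod 49·34 = 1666.
Solve by successive substitution. Start with x ≡ 5 (mod 49).
  Combine with x ≡ 4 (mod 34): write x = 5 + 49·t and require 5 + 49·t ≡ 4 (mod 34), i.e. 49·t ≡ 4 − 5 ≡ 33 (mod 34). Since 49^(−1) ≡ 25 (mod 34) (49 ≡ 15 (mod 34)), t ≡ 25·33 ≡ 9 (mod 34). So x ≡ 5 + 49·9 = 446 (mod 1666).
Unique solution in [0, 1666): x = 446.

Final answer: x ≡ 446 (mod 1666); the representative in [0, 1666) is 446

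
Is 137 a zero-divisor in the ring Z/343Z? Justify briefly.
gcd(137, 343) = 1, so 137 is a unit in Z/343Z (it has a multiplicative inverse). A unit cannot be a zero-divisor: if 137·b ≡ 0 then multiplying both sides by 137^(−1) gives b ≡ 0. So 137 is not a zero-divisor.

Final answer: NO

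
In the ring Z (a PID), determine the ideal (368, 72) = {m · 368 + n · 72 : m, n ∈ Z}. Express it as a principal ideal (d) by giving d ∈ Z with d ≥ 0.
(368, 72) = (8); d = 8

In the PID Z, (a, b) is generated by gcd(a, b). Compute gcd(368, 72) with the extended Euclidean algorithm, tracking rows (r, s, t) with s·368 + t·72 = r:
  row A: (368, 1, 0)   [1·368 + 0·72 = 368]
  row B: (72, 0, 1)   [0·368 + 1·72 = 72]
  368 = 5·72 + 8   → row C = row A − 5·row B = (8, 1, −5)   [check: 1·368 − 5·72 = 8]
  72 = 9·8 + 0   → remainder 0, stop. gcd = 8 (last nonzero row C).
So gcd(368, 72) = 8, with Bézout identity 1·368 − 5·72 = 8. Containment (⊇): the Bézout identity exhibits 8 as an element of (368, 72), giving (8) ⊆ (368, 72). Containment (⊆): since 8 | 368 and 8 | 72 (368 = 8·46, 72 = 8·9), every Z-linear combination of 368 and 72 is divisible by 8, so (368, 72) ⊆ (8). Therefore (368, 72) = (8), d = 8.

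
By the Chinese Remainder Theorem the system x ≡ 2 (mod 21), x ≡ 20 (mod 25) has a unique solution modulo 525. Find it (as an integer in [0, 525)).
x ≡ 170 (mod 525); the representative in [0, 525) is 170

The moduli 21, 25 are pairwise coprime, so by the CRT there is a unique solution mod 21·25 = 525.
Solve by successive substitution. Start with x ≡ 2 (mod 21).
  Combine with x ≡ 20 (mod 25): write x = 2 + 21·t and require 2 + 21·t ≡ 20 (mod 25), i.e. 21·t ≡ 20 − 2 ≡ 18 (mod 25). Since 21^(−1) ≡ 6 (mod 25), t ≡ 6·18 ≡ 8 (mod 25). So x ≡ 2 + 21·8 = 170 (mod 525).
Unique solution in [0, 525): x = 170.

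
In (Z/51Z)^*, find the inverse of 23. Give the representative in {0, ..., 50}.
Apply the extended Euclidean algorithm to (51, 23), tracking rows (r, s, t) with s·51 + t·23 = r. Each division r_prev = q·r_cur + r_new produces the new row as (previous row) − q·(current row):
  row A: (51, 1, 0)   [1·51 + 0·23 = 51]
  row B: (23, 0, 1)   [0·51 + 1·23 = 23]
  51 = 2·23 + 5   → row C = row A − 2·row B = (5, 1, −2)   [check: 1·51 − 2·23 = 5]
  23 = 4·5 + 3   → row D = row B − 4·row C = (3, −4, 9)   [check: −4·51 + 9·23 = 3]
  5 = 1·3 + 2   → row E = row C − 1·row D = (2, 5, −11)   [check: 5·51 − 11·23 = 2]
  3 = 1·2 + 1   → row F = row D − 1·row E = (1, −9, 20)   [check: −9·51 + 20·23 = 1]
  2 = 2·1 + 0   → remainder 0, stop. gcd = 1 (last nonzero row F).
The gcd is 1, so 23 is invertible mod 51. The last nonzero row gives −9·51 + 20·23 = 1, so t = 20. So 23^(−1) ≡ 20 (mod 51). Verify: 23 · 20 = 460 ≡ 1 (mod 51). ✓

Final answer: 23^(−1) ≡ 20 (mod 51)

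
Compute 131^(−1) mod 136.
131^(−1) ≡ 27 (mod 136)

Apply the extended Euclidean algorithm to (136, 131), tracking rows (r, s, t) with s·136 + t·131 = r. Each division r_prev = q·r_cur + r_new produces the new row as (previous row) − q·(current row):
  row A: (136, 1, 0)   [1·136 + 0·131 = 136]
  row B: (131, 0, 1)   [0·136 + 1·131 = 131]
  136 = 1·131 + 5   → row C = row A − 1·row B = (5, 1, −1)   [check: 1·136 − 1·131 = 5]
  131 = 26·5 + 1   → row D = row B − 26·row C = (1, −26, 27)   [check: −26·136 + 27·131 = 1]
  5 = 5·1 + 0   → remainder 0, stop. gcd = 1 (last nonzero row D).
The gcd is 1, so 131 is invertible mod 136. The last nonzero row gives −26·136 + 27·131 = 1, so t = 27. So 131^(−1) ≡ 27 (mod 136). Verify: 131 · 27 = 3537 ≡ 1 (mod 136). ✓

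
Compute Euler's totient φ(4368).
φ(4368) = 1152

φ is multiplicative, with φ(p^e) = p^e − p^(e−1). Factorise 4368 = 2^4 · 3 · 7 · 13. Then
  φ(4368) = (2^4 − 2^3) · (3 − 1) · (7 − 1) · (13 − 1) = 8 · 2 · 6 · 12 = 1152.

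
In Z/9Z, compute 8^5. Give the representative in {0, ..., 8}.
8

Use repeated squaring. Binary(5) = 101. Walk through the bits of the exponent 5 left-to-right: at each bit after the leading one, square the running value, then multiply by 8 if the bit is 1 (always reducing mod 9):
  bit 1 = 1 (leading): start with 8.
  bit 2 = 0: square 8^2 = 64 ≡ 1 (mod 9).
  bit 3 = 1: square 1^2 = 1; bit is 1, so multiply 1·8 = 8 (mod 9).
Final value: 8^5 ≡ 8 (mod 9).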